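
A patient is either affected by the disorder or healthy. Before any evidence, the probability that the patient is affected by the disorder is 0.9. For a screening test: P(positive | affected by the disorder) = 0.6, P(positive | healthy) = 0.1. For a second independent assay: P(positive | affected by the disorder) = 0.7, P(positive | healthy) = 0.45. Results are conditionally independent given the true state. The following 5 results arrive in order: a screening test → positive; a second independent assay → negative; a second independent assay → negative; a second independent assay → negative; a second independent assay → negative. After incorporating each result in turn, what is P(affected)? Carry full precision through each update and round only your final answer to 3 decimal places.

After a screening test='positive': P(affected) = 0.6·0.9000 / (0.6·0.9000 + 0.1·0.1000) ≈ 0.9818
After a second independent assay='negative': P(affected) = 0.3·0.9818 / (0.3·0.9818 + 0.55·0.0182) ≈ 0.9672
After a second independent assay='negative': P(affected) = 0.3·0.9672 / (0.3·0.9672 + 0.55·0.0328) ≈ 0.9414
After a second independent assay='negative': P(affected) = 0.3·0.9414 / (0.3·0.9414 + 0.55·0.0586) ≈ 0.8976
After a second independent assay='negative': P(affected) = 0.3·0.8976 / (0.3·0.8976 + 0.55·0.1024) ≈ 0.8270

0.827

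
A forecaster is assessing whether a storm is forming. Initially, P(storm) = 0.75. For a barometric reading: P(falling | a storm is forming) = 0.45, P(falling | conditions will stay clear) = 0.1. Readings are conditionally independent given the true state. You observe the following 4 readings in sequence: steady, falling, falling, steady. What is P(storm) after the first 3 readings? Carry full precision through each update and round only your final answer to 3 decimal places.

0.974

After 'steady': P(storm) = 0.55·0.7500 / (0.55·0.7500 + 0.9·0.2500) ≈ 0.6471
After 'falling': P(storm) = 0.45·0.6471 / (0.45·0.6471 + 0.1·0.3529) ≈ 0.8919
After 'falling': P(storm) = 0.45·0.8919 / (0.45·0.8919 + 0.1·0.1081) ≈ 0.9738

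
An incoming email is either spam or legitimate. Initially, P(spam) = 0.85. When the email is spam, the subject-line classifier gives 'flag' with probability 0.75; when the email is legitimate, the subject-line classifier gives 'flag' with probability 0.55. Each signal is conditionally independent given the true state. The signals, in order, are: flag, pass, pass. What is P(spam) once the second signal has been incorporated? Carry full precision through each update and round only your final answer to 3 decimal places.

0.811

Apply Bayes' rule sequentially, carrying P(spam) forward.
After 'flag': P(spam) = 0.75·0.8500 / (0.75·0.8500 + 0.55·0.1500) ≈ 0.8854
After 'pass': P(spam) = 0.25·0.8854 / (0.25·0.8854 + 0.45·0.1146) ≈ 0.8111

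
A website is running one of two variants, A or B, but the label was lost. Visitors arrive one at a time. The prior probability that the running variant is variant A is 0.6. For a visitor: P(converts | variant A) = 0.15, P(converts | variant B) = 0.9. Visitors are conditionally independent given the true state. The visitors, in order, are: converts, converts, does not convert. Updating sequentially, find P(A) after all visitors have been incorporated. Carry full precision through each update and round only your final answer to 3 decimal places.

Each posterior becomes the prior for the next update.
After 'converts': P(A) = 0.15·0.6000 / (0.15·0.6000 + 0.9·0.4000) ≈ 0.2000
After 'converts': P(A) = 0.15·0.2000 / (0.15·0.2000 + 0.9·0.8000) ≈ 0.0400
After 'does not convert': P(A) = 0.85·0.0400 / (0.85·0.0400 + 0.1·0.9600) ≈ 0.2615

0.262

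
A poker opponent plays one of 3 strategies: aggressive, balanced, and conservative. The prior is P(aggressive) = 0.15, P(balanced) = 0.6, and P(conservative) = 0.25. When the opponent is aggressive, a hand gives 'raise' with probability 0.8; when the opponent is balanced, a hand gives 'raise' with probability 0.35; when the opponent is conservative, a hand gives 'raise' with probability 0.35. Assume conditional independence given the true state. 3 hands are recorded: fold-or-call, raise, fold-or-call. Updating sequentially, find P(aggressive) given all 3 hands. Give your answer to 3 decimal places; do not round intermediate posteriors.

0.037

Apply Bayes' rule sequentially, carrying P(aggressive) forward.
After 'fold-or-call': normaliser = 0.2·0.1500 + 0.65·0.6000 + 0.65·0.2500; P(aggressive) ≈ 0.0515, P(balanced) ≈ 0.6695, P(conservative) ≈ 0.2790
After 'raise': normaliser = 0.8·0.0515 + 0.35·0.6695 + 0.35·0.2790; P(aggressive) ≈ 0.1104, P(balanced) ≈ 0.6279, P(conservative) ≈ 0.2616
After 'fold-or-call': normaliser = 0.2·0.1104 + 0.65·0.6279 + 0.65·0.2616; P(aggressive) ≈ 0.0368, P(balanced) ≈ 0.6799, P(conservative) ≈ 0.2833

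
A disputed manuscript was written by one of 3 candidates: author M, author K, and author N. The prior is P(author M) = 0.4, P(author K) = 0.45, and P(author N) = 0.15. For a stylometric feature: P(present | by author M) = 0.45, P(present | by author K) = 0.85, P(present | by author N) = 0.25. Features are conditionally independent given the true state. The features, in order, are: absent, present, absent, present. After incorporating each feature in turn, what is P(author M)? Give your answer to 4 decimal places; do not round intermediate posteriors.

After 'absent': normaliser = 0.55·0.4000 + 0.15·0.4500 + 0.75·0.1500; P(author M) ≈ 0.5500, P(author K) ≈ 0.1688, P(author N) ≈ 0.2812
After 'present': normaliser = 0.45·0.5500 + 0.85·0.1688 + 0.25·0.2812; P(author M) ≈ 0.5366, P(author K) ≈ 0.3110, P(author N) ≈ 0.1524
After 'absent': normaliser = 0.55·0.5366 + 0.15·0.3110 + 0.75·0.1524; P(author M) ≈ 0.6471, P(author K) ≈ 0.1023, P(author N) ≈ 0.2507
After 'present': normaliser = 0.45·0.6471 + 0.85·0.1023 + 0.25·0.2507; P(author M) ≈ 0.6606, P(author K) ≈ 0.1972, P(author N) ≈ 0.1422

0.6606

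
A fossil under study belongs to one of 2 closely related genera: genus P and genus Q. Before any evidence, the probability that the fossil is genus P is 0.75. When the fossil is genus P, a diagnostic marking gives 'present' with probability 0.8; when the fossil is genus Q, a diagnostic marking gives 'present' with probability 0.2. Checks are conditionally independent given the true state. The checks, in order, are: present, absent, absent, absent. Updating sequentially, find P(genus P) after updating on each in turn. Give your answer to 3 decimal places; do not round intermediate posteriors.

0.158

Apply Bayes' rule sequentially, carrying P(genus P) forward.
After 'present': P(genus P) = 0.8·0.7500 / (0.8·0.7500 + 0.2·0.2500) ≈ 0.9231
After 'absent': P(genus P) = 0.2·0.9231 / (0.2·0.9231 + 0.8·0.0769) ≈ 0.7500
After 'absent': P(genus P) = 0.2·0.7500 / (0.2·0.7500 + 0.8·0.2500) ≈ 0.4286
After 'absent': P(genus P) = 0.2·0.4286 / (0.2·0.4286 + 0.8·0.5714) ≈ 0.1579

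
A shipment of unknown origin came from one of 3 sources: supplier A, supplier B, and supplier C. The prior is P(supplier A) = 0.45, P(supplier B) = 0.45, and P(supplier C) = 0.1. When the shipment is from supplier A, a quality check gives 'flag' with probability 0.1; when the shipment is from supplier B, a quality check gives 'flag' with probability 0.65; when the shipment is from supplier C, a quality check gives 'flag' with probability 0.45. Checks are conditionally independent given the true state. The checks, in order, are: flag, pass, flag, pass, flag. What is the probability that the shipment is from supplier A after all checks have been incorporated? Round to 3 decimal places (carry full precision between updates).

After 'flag': normaliser = 0.1·0.4500 + 0.65·0.4500 + 0.45·0.1000; P(supplier A) ≈ 0.1176, P(supplier B) ≈ 0.7647, P(supplier C) ≈ 0.1176
After 'pass': normaliser = 0.9·0.1176 + 0.35·0.7647 + 0.55·0.1176; P(supplier A) ≈ 0.2416, P(supplier B) ≈ 0.6107, P(supplier C) ≈ 0.1477
After 'flag': normaliser = 0.1·0.2416 + 0.65·0.6107 + 0.45·0.1477; P(supplier A) ≈ 0.0496, P(supplier B) ≈ 0.8142, P(supplier C) ≈ 0.1363
After 'pass': normaliser = 0.9·0.0496 + 0.35·0.8142 + 0.55·0.1363; P(supplier A) ≈ 0.1103, P(supplier B) ≈ 0.7045, P(supplier C) ≈ 0.1853
After 'flag': normaliser = 0.1·0.1103 + 0.65·0.7045 + 0.45·0.1853; P(supplier A) ≈ 0.0200, P(supplier B) ≈ 0.8291, P(supplier C) ≈ 0.1510

0.020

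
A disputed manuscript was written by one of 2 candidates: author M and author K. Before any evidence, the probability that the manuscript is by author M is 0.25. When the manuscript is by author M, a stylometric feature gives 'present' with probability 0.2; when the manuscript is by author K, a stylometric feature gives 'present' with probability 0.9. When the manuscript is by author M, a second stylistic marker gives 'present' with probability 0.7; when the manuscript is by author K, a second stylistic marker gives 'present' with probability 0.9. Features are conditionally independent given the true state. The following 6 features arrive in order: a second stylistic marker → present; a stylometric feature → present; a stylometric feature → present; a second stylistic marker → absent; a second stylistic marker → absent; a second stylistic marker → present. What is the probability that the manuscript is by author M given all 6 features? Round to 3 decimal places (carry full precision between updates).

0.082

After a second stylistic marker='present': P(author M) = 0.7·0.2500 / (0.7·0.2500 + 0.9·0.7500) ≈ 0.2059
After a stylometric feature='present': P(author M) = 0.2·0.2059 / (0.2·0.2059 + 0.9·0.7941) ≈ 0.0545
After a stylometric feature='present': P(author M) = 0.2·0.0545 / (0.2·0.0545 + 0.9·0.9455) ≈ 0.0126
After a second stylistic marker='absent': P(author M) = 0.3·0.0126 / (0.3·0.0126 + 0.1·0.9874) ≈ 0.0370
After a second stylistic marker='absent': P(author M) = 0.3·0.0370 / (0.3·0.0370 + 0.1·0.9630) ≈ 0.1033
After a second stylistic marker='present': P(author M) = 0.7·0.1033 / (0.7·0.1033 + 0.9·0.8967) ≈ 0.0822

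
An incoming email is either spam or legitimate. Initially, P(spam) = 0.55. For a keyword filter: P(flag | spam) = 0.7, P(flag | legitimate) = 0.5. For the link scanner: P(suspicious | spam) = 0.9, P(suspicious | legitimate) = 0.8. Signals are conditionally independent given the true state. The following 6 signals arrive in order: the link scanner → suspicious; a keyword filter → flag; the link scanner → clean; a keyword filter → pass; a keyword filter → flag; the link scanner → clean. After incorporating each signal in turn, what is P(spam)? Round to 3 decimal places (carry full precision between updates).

After the link scanner='suspicious': P(spam) = 0.9·0.5500 / (0.9·0.5500 + 0.8·0.4500) ≈ 0.5789
After a keyword filter='flag': P(spam) = 0.7·0.5789 / (0.7·0.5789 + 0.5·0.4211) ≈ 0.6581
After the link scanner='clean': P(spam) = 0.1·0.6581 / (0.1·0.6581 + 0.2·0.3419) ≈ 0.4904
After a keyword filter='pass': P(spam) = 0.3·0.4904 / (0.3·0.4904 + 0.5·0.5096) ≈ 0.3661
After a keyword filter='flag': P(spam) = 0.7·0.3661 / (0.7·0.3661 + 0.5·0.6339) ≈ 0.4471
After the link scanner='clean': P(spam) = 0.1·0.4471 / (0.1·0.4471 + 0.2·0.5529) ≈ 0.2879

0.288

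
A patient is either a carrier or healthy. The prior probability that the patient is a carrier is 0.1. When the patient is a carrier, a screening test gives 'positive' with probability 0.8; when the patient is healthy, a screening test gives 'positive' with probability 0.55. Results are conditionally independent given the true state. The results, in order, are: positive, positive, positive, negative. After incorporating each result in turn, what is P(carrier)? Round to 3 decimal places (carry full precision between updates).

0.132

After 'positive': P(carrier) = 0.8·0.1000 / (0.8·0.1000 + 0.55·0.9000) ≈ 0.1391
After 'positive': P(carrier) = 0.8·0.1391 / (0.8·0.1391 + 0.55·0.8609) ≈ 0.1903
After 'positive': P(carrier) = 0.8·0.1903 / (0.8·0.1903 + 0.55·0.8097) ≈ 0.2548
After 'negative': P(carrier) = 0.2·0.2548 / (0.2·0.2548 + 0.45·0.7452) ≈ 0.1319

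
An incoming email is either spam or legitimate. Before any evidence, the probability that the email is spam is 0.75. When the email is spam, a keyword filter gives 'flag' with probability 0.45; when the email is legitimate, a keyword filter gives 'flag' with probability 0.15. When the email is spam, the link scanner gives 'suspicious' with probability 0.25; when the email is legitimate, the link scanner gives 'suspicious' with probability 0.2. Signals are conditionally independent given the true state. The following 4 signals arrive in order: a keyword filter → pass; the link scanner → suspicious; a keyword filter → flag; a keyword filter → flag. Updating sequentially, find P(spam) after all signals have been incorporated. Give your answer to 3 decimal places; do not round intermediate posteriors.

After a keyword filter='pass': P(spam) = 0.55·0.7500 / (0.55·0.7500 + 0.85·0.2500) ≈ 0.6600
After the link scanner='suspicious': P(spam) = 0.25·0.6600 / (0.25·0.6600 + 0.2·0.3400) ≈ 0.7082
After a keyword filter='flag': P(spam) = 0.45·0.7082 / (0.45·0.7082 + 0.15·0.2918) ≈ 0.8792
After a keyword filter='flag': P(spam) = 0.45·0.8792 / (0.45·0.8792 + 0.15·0.1208) ≈ 0.9562

0.956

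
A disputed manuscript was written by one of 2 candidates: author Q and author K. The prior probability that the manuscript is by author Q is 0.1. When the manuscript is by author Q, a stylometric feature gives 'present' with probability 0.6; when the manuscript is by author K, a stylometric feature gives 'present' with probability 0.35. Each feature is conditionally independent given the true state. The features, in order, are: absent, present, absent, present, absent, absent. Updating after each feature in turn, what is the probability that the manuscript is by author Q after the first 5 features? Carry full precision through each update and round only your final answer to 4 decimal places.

After 'absent': P(author Q) = 0.4·0.1000 / (0.4·0.1000 + 0.65·0.9000) ≈ 0.0640
After 'present': P(author Q) = 0.6·0.0640 / (0.6·0.0640 + 0.35·0.9360) ≈ 0.1049
After 'absent': P(author Q) = 0.4·0.1049 / (0.4·0.1049 + 0.65·0.8951) ≈ 0.0673
After 'present': P(author Q) = 0.6·0.0673 / (0.6·0.0673 + 0.35·0.9327) ≈ 0.1100
After 'absent': P(author Q) = 0.4·0.1100 / (0.4·0.1100 + 0.65·0.8900) ≈ 0.0707

0.0707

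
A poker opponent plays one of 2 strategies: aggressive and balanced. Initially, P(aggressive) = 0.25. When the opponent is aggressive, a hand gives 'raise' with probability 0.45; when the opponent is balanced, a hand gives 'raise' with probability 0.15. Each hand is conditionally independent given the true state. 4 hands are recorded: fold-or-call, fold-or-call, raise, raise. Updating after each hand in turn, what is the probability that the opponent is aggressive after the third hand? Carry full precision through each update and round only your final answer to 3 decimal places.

0.295

After 'fold-or-call': P(aggressive) = 0.55·0.2500 / (0.55·0.2500 + 0.85·0.7500) ≈ 0.1774
After 'fold-or-call': P(aggressive) = 0.55·0.1774 / (0.55·0.1774 + 0.85·0.8226) ≈ 0.1225
After 'raise': P(aggressive) = 0.45·0.1225 / (0.45·0.1225 + 0.15·0.8775) ≈ 0.2951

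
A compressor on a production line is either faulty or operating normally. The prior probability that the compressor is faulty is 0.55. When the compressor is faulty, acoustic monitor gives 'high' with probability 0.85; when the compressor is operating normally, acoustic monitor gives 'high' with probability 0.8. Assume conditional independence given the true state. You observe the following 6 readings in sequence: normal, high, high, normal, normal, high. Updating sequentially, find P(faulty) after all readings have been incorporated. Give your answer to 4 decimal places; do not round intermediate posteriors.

After 'normal': P(faulty) = 0.15·0.5500 / (0.15·0.5500 + 0.2·0.4500) ≈ 0.4783
After 'high': P(faulty) = 0.85·0.4783 / (0.85·0.4783 + 0.8·0.5217) ≈ 0.4934
After 'high': P(faulty) = 0.85·0.4934 / (0.85·0.4934 + 0.8·0.5066) ≈ 0.5086
After 'normal': P(faulty) = 0.15·0.5086 / (0.15·0.5086 + 0.2·0.4914) ≈ 0.4370
After 'normal': P(faulty) = 0.15·0.4370 / (0.15·0.4370 + 0.2·0.5630) ≈ 0.3679
After 'high': P(faulty) = 0.85·0.3679 / (0.85·0.3679 + 0.8·0.6321) ≈ 0.3821

0.3821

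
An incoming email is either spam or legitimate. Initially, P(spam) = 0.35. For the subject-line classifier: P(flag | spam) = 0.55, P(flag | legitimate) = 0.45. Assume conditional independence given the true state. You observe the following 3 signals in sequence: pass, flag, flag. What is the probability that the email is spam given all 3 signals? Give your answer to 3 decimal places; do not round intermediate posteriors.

After 'pass': P(spam) = 0.45·0.3500 / (0.45·0.3500 + 0.55·0.6500) ≈ 0.3058
After 'flag': P(spam) = 0.55·0.3058 / (0.55·0.3058 + 0.45·0.6942) ≈ 0.3500
After 'flag': P(spam) = 0.55·0.3500 / (0.55·0.3500 + 0.45·0.6500) ≈ 0.3969

0.397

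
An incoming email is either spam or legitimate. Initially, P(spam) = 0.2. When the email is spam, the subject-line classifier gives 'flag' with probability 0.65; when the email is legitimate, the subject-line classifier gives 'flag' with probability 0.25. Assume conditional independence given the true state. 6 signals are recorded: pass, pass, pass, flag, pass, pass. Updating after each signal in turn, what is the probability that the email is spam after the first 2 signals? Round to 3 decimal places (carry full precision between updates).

0.052

After 'pass': P(spam) = 0.35·0.2000 / (0.35·0.2000 + 0.75·0.8000) ≈ 0.1045
After 'pass': P(spam) = 0.35·0.1045 / (0.35·0.1045 + 0.75·0.8955) ≈ 0.0516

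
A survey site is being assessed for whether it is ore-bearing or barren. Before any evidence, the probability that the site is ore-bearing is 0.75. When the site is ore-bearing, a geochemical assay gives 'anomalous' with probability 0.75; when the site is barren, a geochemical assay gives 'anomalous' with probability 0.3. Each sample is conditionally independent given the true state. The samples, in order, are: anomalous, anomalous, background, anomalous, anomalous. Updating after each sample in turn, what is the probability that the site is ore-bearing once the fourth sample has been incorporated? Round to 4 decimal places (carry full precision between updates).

0.9436

After 'anomalous': P(ore) = 0.75·0.7500 / (0.75·0.7500 + 0.3·0.2500) ≈ 0.8824
After 'anomalous': P(ore) = 0.75·0.8824 / (0.75·0.8824 + 0.3·0.1176) ≈ 0.9494
After 'background': P(ore) = 0.25·0.9494 / (0.25·0.9494 + 0.7·0.0506) ≈ 0.8701
After 'anomalous': P(ore) = 0.75·0.8701 / (0.75·0.8701 + 0.3·0.1299) ≈ 0.9436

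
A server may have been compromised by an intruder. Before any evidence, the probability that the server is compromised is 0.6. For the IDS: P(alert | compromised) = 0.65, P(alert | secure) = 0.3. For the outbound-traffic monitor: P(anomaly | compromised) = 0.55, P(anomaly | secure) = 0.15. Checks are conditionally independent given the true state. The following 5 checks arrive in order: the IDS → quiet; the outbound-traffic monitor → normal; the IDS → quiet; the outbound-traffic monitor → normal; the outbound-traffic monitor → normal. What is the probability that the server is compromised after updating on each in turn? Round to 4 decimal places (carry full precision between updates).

0.0527

After the IDS='quiet': P(compromised) = 0.35·0.6000 / (0.35·0.6000 + 0.7·0.4000) ≈ 0.4286
After the outbound-traffic monitor='normal': P(compromised) = 0.45·0.4286 / (0.45·0.4286 + 0.85·0.5714) ≈ 0.2842
After the IDS='quiet': P(compromised) = 0.35·0.2842 / (0.35·0.2842 + 0.7·0.7158) ≈ 0.1656
After the outbound-traffic monitor='normal': P(compromised) = 0.45·0.1656 / (0.45·0.1656 + 0.85·0.8344) ≈ 0.0951
After the outbound-traffic monitor='normal': P(compromised) = 0.45·0.0951 / (0.45·0.0951 + 0.85·0.9049) ≈ 0.0527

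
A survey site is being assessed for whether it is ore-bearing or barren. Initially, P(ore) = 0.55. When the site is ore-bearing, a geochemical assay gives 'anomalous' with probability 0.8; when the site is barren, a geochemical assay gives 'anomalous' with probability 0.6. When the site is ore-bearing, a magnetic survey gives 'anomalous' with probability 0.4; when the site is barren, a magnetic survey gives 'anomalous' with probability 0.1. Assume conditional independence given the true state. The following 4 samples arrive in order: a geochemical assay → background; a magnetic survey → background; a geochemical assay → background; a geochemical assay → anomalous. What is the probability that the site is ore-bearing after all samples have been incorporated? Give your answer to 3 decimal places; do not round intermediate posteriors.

Apply Bayes' rule sequentially, carrying P(ore) forward.
After a geochemical assay='background': P(ore) = 0.2·0.5500 / (0.2·0.5500 + 0.4·0.4500) ≈ 0.3793
After a magnetic survey='background': P(ore) = 0.6·0.3793 / (0.6·0.3793 + 0.9·0.6207) ≈ 0.2895
After a geochemical assay='background': P(ore) = 0.2·0.2895 / (0.2·0.2895 + 0.4·0.7105) ≈ 0.1692
After a geochemical assay='anomalous': P(ore) = 0.8·0.1692 / (0.8·0.1692 + 0.6·0.8308) ≈ 0.2136

0.214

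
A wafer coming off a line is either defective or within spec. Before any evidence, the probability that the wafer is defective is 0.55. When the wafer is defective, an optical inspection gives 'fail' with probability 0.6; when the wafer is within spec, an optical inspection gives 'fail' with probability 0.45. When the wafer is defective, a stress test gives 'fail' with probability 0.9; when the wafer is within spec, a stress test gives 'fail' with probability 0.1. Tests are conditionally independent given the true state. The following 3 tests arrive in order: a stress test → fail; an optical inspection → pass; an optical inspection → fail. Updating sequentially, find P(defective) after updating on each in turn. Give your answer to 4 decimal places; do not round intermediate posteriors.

After a stress test='fail': P(defective) = 0.9·0.5500 / (0.9·0.5500 + 0.1·0.4500) ≈ 0.9167
After an optical inspection='pass': P(defective) = 0.4·0.9167 / (0.4·0.9167 + 0.55·0.0833) ≈ 0.8889
After an optical inspection='fail': P(defective) = 0.6·0.8889 / (0.6·0.8889 + 0.45·0.1111) ≈ 0.9143

0.9143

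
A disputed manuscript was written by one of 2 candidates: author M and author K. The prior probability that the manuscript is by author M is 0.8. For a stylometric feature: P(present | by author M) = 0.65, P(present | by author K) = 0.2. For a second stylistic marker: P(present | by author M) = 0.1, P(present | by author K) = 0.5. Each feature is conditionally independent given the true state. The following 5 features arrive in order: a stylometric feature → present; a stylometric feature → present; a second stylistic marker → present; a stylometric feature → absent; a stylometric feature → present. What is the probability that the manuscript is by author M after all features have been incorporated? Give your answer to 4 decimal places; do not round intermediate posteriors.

After a stylometric feature='present': P(author M) = 0.65·0.8000 / (0.65·0.8000 + 0.2·0.2000) ≈ 0.9286
After a stylometric feature='present': P(author M) = 0.65·0.9286 / (0.65·0.9286 + 0.2·0.0714) ≈ 0.9769
After a second stylistic marker='present': P(author M) = 0.1·0.9769 / (0.1·0.9769 + 0.5·0.0231) ≈ 0.8942
After a stylometric feature='absent': P(author M) = 0.35·0.8942 / (0.35·0.8942 + 0.8·0.1058) ≈ 0.7871
After a stylometric feature='present': P(author M) = 0.65·0.7871 / (0.65·0.7871 + 0.2·0.2129) ≈ 0.9232

0.9232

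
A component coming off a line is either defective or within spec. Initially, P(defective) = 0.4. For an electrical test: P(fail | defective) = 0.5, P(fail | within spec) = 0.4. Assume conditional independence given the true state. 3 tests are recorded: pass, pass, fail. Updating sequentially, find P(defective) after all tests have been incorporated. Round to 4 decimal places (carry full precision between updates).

0.3666

After 'pass': P(defective) = 0.5·0.4000 / (0.5·0.4000 + 0.6·0.6000) ≈ 0.3571
After 'pass': P(defective) = 0.5·0.3571 / (0.5·0.3571 + 0.6·0.6429) ≈ 0.3165
After 'fail': P(defective) = 0.5·0.3165 / (0.5·0.3165 + 0.4·0.6835) ≈ 0.3666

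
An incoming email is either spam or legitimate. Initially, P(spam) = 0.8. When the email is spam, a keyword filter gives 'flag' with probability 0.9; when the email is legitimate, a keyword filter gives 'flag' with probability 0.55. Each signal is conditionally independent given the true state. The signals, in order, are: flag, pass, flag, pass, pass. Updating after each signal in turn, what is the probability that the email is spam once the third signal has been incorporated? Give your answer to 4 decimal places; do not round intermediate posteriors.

0.7042

After 'flag': P(spam) = 0.9·0.8000 / (0.9·0.8000 + 0.55·0.2000) ≈ 0.8675
After 'pass': P(spam) = 0.1·0.8675 / (0.1·0.8675 + 0.45·0.1325) ≈ 0.5926
After 'flag': P(spam) = 0.9·0.5926 / (0.9·0.5926 + 0.55·0.4074) ≈ 0.7042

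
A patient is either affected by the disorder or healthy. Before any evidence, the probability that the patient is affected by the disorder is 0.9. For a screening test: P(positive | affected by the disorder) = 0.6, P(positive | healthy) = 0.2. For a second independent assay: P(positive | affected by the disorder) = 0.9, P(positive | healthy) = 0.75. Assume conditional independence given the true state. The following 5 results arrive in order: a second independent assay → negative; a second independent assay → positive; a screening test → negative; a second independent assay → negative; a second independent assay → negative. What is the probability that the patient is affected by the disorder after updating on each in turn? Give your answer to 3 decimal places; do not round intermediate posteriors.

After a second independent assay='negative': P(affected) = 0.1·0.9000 / (0.1·0.9000 + 0.25·0.1000) ≈ 0.7826
After a second independent assay='positive': P(affected) = 0.9·0.7826 / (0.9·0.7826 + 0.75·0.2174) ≈ 0.8120
After a screening test='negative': P(affected) = 0.4·0.8120 / (0.4·0.8120 + 0.8·0.1880) ≈ 0.6835
After a second independent assay='negative': P(affected) = 0.1·0.6835 / (0.1·0.6835 + 0.25·0.3165) ≈ 0.4635
After a second independent assay='negative': P(affected) = 0.1·0.4635 / (0.1·0.4635 + 0.25·0.5365) ≈ 0.2568

0.257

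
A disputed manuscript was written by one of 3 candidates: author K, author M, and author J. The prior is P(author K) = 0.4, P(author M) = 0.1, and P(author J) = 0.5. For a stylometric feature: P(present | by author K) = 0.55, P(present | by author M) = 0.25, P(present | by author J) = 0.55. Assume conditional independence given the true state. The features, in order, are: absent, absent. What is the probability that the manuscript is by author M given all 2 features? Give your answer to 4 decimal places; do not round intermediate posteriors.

After 'absent': normaliser = 0.45·0.4000 + 0.75·0.1000 + 0.45·0.5000; P(author K) ≈ 0.3750, P(author M) ≈ 0.1562, P(author J) ≈ 0.4688
After 'absent': normaliser = 0.45·0.3750 + 0.75·0.1562 + 0.45·0.4688; P(author K) ≈ 0.3396, P(author M) ≈ 0.2358, P(author J) ≈ 0.4245

0.2358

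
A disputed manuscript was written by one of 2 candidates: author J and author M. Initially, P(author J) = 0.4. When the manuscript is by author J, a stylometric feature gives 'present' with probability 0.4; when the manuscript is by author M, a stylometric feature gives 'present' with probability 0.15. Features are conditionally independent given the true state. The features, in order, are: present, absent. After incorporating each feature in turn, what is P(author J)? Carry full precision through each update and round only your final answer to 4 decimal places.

0.5565

Apply Bayes' rule sequentially, carrying P(author J) forward.
After 'present': P(author J) = 0.4·0.4000 / (0.4·0.4000 + 0.15·0.6000) ≈ 0.6400
After 'absent': P(author J) = 0.6·0.6400 / (0.6·0.6400 + 0.85·0.3600) ≈ 0.5565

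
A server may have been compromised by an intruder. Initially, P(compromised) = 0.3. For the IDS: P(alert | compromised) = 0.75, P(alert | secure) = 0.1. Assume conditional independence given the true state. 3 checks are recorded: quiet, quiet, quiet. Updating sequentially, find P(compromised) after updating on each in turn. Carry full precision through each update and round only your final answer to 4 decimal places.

0.0091

Apply Bayes' rule sequentially, carrying P(compromised) forward.
After 'quiet': P(compromised) = 0.25·0.3000 / (0.25·0.3000 + 0.9·0.7000) ≈ 0.1064
After 'quiet': P(compromised) = 0.25·0.1064 / (0.25·0.1064 + 0.9·0.8936) ≈ 0.0320
After 'quiet': P(compromised) = 0.25·0.0320 / (0.25·0.0320 + 0.9·0.9680) ≈ 0.0091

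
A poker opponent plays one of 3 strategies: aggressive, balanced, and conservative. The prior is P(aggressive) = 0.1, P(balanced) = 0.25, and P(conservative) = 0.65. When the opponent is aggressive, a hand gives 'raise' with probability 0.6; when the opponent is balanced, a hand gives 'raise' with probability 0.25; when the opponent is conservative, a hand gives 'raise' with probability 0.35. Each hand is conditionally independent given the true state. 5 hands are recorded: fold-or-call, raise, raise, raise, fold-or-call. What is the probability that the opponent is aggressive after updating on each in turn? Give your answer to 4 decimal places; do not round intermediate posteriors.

After 'fold-or-call': normaliser = 0.4·0.1000 + 0.75·0.2500 + 0.65·0.6500; P(aggressive) ≈ 0.0615, P(balanced) ≈ 0.2885, P(conservative) ≈ 0.6500
After 'raise': normaliser = 0.6·0.0615 + 0.25·0.2885 + 0.35·0.6500; P(aggressive) ≈ 0.1097, P(balanced) ≈ 0.2143, P(conservative) ≈ 0.6760
After 'raise': normaliser = 0.6·0.1097 + 0.25·0.2143 + 0.35·0.6760; P(aggressive) ≈ 0.1849, P(balanced) ≈ 0.1505, P(conservative) ≈ 0.6646
After 'raise': normaliser = 0.6·0.1849 + 0.25·0.1505 + 0.35·0.6646; P(aggressive) ≈ 0.2911, P(balanced) ≈ 0.0987, P(conservative) ≈ 0.6102
After 'fold-or-call': normaliser = 0.4·0.2911 + 0.75·0.0987 + 0.65·0.6102; P(aggressive) ≈ 0.1983, P(balanced) ≈ 0.1261, P(conservative) ≈ 0.6756

0.1983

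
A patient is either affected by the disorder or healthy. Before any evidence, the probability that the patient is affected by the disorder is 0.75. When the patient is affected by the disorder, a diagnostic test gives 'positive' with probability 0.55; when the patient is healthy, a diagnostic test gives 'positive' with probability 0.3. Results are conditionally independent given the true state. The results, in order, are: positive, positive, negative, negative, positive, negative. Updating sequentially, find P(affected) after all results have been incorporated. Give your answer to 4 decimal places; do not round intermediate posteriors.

0.8308

After 'positive': P(affected) = 0.55·0.7500 / (0.55·0.7500 + 0.3·0.2500) ≈ 0.8462
After 'positive': P(affected) = 0.55·0.8462 / (0.55·0.8462 + 0.3·0.1538) ≈ 0.9098
After 'negative': P(affected) = 0.45·0.9098 / (0.45·0.9098 + 0.7·0.0902) ≈ 0.8663
After 'negative': P(affected) = 0.45·0.8663 / (0.45·0.8663 + 0.7·0.1337) ≈ 0.8065
After 'positive': P(affected) = 0.55·0.8065 / (0.55·0.8065 + 0.3·0.1935) ≈ 0.8843
After 'negative': P(affected) = 0.45·0.8843 / (0.45·0.8843 + 0.7·0.1157) ≈ 0.8308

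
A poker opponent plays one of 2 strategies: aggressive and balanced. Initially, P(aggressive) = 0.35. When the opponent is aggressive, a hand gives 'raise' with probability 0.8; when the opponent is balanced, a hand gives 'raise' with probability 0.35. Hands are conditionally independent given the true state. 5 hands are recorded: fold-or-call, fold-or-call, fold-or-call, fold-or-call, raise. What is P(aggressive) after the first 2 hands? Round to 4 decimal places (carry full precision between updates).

0.0485

After 'fold-or-call': P(aggressive) = 0.2·0.3500 / (0.2·0.3500 + 0.65·0.6500) ≈ 0.1421
After 'fold-or-call': P(aggressive) = 0.2·0.1421 / (0.2·0.1421 + 0.65·0.8579) ≈ 0.0485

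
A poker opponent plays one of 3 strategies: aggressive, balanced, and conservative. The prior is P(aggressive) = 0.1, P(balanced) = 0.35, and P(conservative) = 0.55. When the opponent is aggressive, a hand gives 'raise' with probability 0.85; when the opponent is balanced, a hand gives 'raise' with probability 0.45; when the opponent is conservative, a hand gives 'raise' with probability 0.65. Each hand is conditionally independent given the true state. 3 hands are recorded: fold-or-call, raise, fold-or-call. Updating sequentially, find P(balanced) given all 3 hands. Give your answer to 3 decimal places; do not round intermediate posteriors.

Each posterior becomes the prior for the next update.
After 'fold-or-call': normaliser = 0.15·0.1000 + 0.55·0.3500 + 0.35·0.5500; P(aggressive) ≈ 0.0375, P(balanced) ≈ 0.4813, P(conservative) ≈ 0.4813
After 'raise': normaliser = 0.85·0.0375 + 0.45·0.4813 + 0.65·0.4813; P(aggressive) ≈ 0.0568, P(balanced) ≈ 0.3859, P(conservative) ≈ 0.5573
After 'fold-or-call': normaliser = 0.15·0.0568 + 0.55·0.3859 + 0.35·0.5573; P(aggressive) ≈ 0.0205, P(balanced) ≈ 0.5104, P(conservative) ≈ 0.4691

0.510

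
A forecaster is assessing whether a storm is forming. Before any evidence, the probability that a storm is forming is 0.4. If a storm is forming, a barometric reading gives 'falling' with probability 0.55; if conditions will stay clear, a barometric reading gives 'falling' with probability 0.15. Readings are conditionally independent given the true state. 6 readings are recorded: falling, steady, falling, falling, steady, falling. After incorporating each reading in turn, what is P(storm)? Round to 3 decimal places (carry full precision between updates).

Apply Bayes' rule sequentially, carrying P(storm) forward.
After 'falling': P(storm) = 0.55·0.4000 / (0.55·0.4000 + 0.15·0.6000) ≈ 0.7097
After 'steady': P(storm) = 0.45·0.7097 / (0.45·0.7097 + 0.85·0.2903) ≈ 0.5641
After 'falling': P(storm) = 0.55·0.5641 / (0.55·0.5641 + 0.15·0.4359) ≈ 0.8259
After 'falling': P(storm) = 0.55·0.8259 / (0.55·0.8259 + 0.15·0.1741) ≈ 0.9456
After 'steady': P(storm) = 0.45·0.9456 / (0.45·0.9456 + 0.85·0.0544) ≈ 0.9021
After 'falling': P(storm) = 0.55·0.9021 / (0.55·0.9021 + 0.15·0.0979) ≈ 0.9712

0.971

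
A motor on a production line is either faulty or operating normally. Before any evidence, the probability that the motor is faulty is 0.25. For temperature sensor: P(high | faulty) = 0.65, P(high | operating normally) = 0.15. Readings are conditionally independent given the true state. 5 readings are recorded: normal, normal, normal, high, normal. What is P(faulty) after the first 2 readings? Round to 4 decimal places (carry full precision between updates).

0.0535

After 'normal': P(faulty) = 0.35·0.2500 / (0.35·0.2500 + 0.85·0.7500) ≈ 0.1207
After 'normal': P(faulty) = 0.35·0.1207 / (0.35·0.1207 + 0.85·0.8793) ≈ 0.0535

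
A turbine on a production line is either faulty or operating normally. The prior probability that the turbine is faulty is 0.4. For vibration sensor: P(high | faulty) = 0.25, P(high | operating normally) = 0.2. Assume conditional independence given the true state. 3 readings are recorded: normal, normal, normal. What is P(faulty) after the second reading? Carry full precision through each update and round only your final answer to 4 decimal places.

0.3695

After 'normal': P(faulty) = 0.75·0.4000 / (0.75·0.4000 + 0.8·0.6000) ≈ 0.3846
After 'normal': P(faulty) = 0.75·0.3846 / (0.75·0.3846 + 0.8·0.6154) ≈ 0.3695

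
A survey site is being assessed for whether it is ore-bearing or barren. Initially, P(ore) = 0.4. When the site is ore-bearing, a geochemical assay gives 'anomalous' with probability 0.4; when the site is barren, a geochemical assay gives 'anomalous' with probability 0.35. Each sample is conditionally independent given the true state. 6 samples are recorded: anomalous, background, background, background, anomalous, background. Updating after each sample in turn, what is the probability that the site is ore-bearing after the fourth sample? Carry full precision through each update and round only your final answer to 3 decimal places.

0.375

After 'anomalous': P(ore) = 0.4·0.4000 / (0.4·0.4000 + 0.35·0.6000) ≈ 0.4324
After 'background': P(ore) = 0.6·0.4324 / (0.6·0.4324 + 0.65·0.5676) ≈ 0.4129
After 'background': P(ore) = 0.6·0.4129 / (0.6·0.4129 + 0.65·0.5871) ≈ 0.3936
After 'background': P(ore) = 0.6·0.3936 / (0.6·0.3936 + 0.65·0.6064) ≈ 0.3747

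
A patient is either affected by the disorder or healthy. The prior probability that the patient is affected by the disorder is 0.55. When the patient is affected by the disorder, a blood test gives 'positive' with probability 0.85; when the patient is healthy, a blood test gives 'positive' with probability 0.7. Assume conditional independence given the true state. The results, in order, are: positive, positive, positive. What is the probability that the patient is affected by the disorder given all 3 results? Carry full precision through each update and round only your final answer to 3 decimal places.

0.686

After 'positive': P(affected) = 0.85·0.5500 / (0.85·0.5500 + 0.7·0.4500) ≈ 0.5974
After 'positive': P(affected) = 0.85·0.5974 / (0.85·0.5974 + 0.7·0.4026) ≈ 0.6431
After 'positive': P(affected) = 0.85·0.6431 / (0.85·0.6431 + 0.7·0.3569) ≈ 0.6864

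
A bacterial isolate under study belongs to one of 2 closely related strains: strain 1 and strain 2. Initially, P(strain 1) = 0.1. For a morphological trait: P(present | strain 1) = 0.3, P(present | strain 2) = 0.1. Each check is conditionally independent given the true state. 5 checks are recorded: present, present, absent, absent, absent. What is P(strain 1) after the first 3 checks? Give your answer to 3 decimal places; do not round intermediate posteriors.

Apply Bayes' rule sequentially, carrying P(strain 1) forward.
After 'present': P(strain 1) = 0.3·0.1000 / (0.3·0.1000 + 0.1·0.9000) ≈ 0.2500
After 'present': P(strain 1) = 0.3·0.2500 / (0.3·0.2500 + 0.1·0.7500) ≈ 0.5000
After 'absent': P(strain 1) = 0.7·0.5000 / (0.7·0.5000 + 0.9·0.5000) ≈ 0.4375

0.438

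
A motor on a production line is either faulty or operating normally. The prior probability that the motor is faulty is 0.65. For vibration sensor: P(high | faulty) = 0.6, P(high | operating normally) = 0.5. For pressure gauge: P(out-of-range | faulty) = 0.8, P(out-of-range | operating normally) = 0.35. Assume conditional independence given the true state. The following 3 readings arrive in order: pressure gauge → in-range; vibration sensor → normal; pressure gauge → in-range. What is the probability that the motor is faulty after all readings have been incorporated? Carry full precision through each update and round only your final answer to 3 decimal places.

Apply Bayes' rule sequentially, carrying P(faulty) forward.
After pressure gauge='in-range': P(faulty) = 0.2·0.6500 / (0.2·0.6500 + 0.65·0.3500) ≈ 0.3636
After vibration sensor='normal': P(faulty) = 0.4·0.3636 / (0.4·0.3636 + 0.5·0.6364) ≈ 0.3137
After pressure gauge='in-range': P(faulty) = 0.2·0.3137 / (0.2·0.3137 + 0.65·0.6863) ≈ 0.1233

0.123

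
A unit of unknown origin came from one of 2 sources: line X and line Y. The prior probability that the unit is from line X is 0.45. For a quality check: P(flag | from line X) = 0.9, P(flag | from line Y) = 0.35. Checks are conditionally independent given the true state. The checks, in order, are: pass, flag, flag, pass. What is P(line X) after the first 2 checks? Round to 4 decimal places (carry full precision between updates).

0.2445

After 'pass': P(line X) = 0.1·0.4500 / (0.1·0.4500 + 0.65·0.5500) ≈ 0.1118
After 'flag': P(line X) = 0.9·0.1118 / (0.9·0.1118 + 0.35·0.8882) ≈ 0.2445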